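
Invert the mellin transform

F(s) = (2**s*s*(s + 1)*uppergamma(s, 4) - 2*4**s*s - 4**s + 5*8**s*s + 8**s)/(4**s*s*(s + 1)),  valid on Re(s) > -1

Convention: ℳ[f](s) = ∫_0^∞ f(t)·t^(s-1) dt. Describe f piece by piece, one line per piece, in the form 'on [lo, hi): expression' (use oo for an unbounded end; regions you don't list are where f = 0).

on [0, 1): t
on [1, 2): 2*t + 1
on [2, oo): exp(-2*t)

the 3 pieces separated at 1, 2 each add one integral
on [0, 1): add ∫ t·t^(s-1) dt
∫ (2*t + 1)·t^(s-1) over [1, 2)
for t in [2, ∞): the term is ∫ exp(-2*t)·t^(s-1)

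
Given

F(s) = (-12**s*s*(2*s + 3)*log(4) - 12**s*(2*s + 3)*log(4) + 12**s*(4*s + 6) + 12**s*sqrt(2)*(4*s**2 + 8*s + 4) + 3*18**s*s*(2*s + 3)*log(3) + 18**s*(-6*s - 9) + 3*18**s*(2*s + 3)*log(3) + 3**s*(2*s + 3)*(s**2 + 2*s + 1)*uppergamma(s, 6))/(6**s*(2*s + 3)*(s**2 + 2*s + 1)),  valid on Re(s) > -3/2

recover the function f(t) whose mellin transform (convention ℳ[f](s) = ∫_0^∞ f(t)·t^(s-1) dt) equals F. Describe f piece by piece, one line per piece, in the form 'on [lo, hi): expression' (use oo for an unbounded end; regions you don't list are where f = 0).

the 3 pieces separated at 2, 3 each add one integral
segment [0, 2) carries t**(3/2); integrate it
on [2, 3) integrate f = t*log(t) against the kernel
segment [3, ∞) carries exp(-2*t); integrate it

on [0, 2): t**(3/2)
on [2, 3): t*log(t)
on [3, oo): exp(-2*t)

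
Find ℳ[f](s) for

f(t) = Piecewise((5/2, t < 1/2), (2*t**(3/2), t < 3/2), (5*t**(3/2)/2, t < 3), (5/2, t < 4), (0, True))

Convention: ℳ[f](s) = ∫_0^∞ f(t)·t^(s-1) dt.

(-3*3**s*sqrt(6)*s - 20*6**s*s + 60*sqrt(3)*6**s*s - 30*6**s + 20*8**s*s + 30*8**s - 4*sqrt(2)*s + 20*s + 30)/(4*2**s*s*(2*s + 3))
  Re(s) > 0

f breaks at 1/2, 3/2, 3 into 4 integrals to sum
over [0, 1/2), the kernel integral of 5/2 enters the sum
∫ 2*t**(3/2)·t^(s-1) over [1/2, 3/2)
segment 3/2 to 3 holds 5*t**(3/2)/2; add its integral
piece [3, 4): integrate 5/2 against the kernel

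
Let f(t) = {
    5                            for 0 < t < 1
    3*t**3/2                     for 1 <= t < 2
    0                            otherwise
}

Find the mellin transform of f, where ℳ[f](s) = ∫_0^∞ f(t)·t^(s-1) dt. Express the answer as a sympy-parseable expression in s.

linearity at 1 turns ℳ[f](s) into 2 summed integrals
[0, 1) adds the kernel integral of 5
over [1, 2), the kernel integral of 3*t**3/2 enters the sum

(24*2**s*s + 7*s + 30)/(2*s*(s + 3))
  Re(s) > 0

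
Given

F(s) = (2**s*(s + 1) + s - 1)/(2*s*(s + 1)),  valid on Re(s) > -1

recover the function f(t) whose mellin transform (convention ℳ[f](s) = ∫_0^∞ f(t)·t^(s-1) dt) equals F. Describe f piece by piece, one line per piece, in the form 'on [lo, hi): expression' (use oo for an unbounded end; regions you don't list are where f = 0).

on [0, 1): t
on [1, 2): 1/2

slice at 1, transform all 2 pieces, and sum them
∫ over [0, 1) of t·t^(s-1) joins the sum
on [1, 2): add ∫ 1/2·t^(s-1) dt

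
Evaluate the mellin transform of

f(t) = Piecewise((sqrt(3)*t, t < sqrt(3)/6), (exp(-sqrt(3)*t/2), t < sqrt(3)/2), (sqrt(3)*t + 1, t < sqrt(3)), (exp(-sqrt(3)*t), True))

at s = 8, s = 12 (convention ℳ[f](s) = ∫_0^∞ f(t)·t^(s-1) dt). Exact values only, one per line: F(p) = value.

undo the power substitution: sqrt(3)*sqrt(t) on [0, 1/12); exp(-sqrt(3)*sqrt(t)/2) on [1/12, 3/4); sqrt(3)*sqrt(t) + 1 on [3/4, 3); …
undo the common scale on t: sqrt(t) on [0, 1/4); exp(-sqrt(t)/2) on [1/4, 9/4); sqrt(t) + 1 on [9/4, 9); …
back out the power substitution: t on [0, 1/2); exp(-t/2) on [1/2, 3/2); t + 1 on [3/2, 3); …
treat the 4 regions marked off by sqrt(3)/6, sqrt(3)/2, sqrt(3) separately and sum
segment [0, sqrt(3)/6) carries sqrt(3)*t; integrate it
between sqrt(3)/6 and sqrt(3)/2 the integrand is exp(-sqrt(3)*t/2)·t^(s-1)
∫ over [sqrt(3)/2, sqrt(3)) of (sqrt(3)*t + 1)·t^(s-1) joins the sum
between sqrt(3) and ∞ the integrand is exp(-sqrt(3)*t)·t^(s-1)

F(8) = -19423535*exp(-3/4)/576 + 55289551/1492992 + 11114*exp(-3)/9 + 106028861*exp(-1/4)/5184
F(12) = -4375739558903*exp(-3/4)/9216 + 35548619933/155271168 + 9897446*exp(-3)/9 + 214975636319885*exp(-1/4)/746496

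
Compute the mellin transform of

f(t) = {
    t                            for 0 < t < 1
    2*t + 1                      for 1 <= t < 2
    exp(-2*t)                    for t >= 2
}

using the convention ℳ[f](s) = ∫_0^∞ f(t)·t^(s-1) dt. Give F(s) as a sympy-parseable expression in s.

summing 3 kernel integrals split by 1, 2 yields ℳ[f](s)
∫ over [0, 1) of t·t^(s-1) joins the sum
on [1, 2) integrate f = (2*t + 1) against the kernel
∫ exp(-2*t)·t^(s-1) over [2, ∞)

(2**s*s*(s + 1)*uppergamma(s, 4) - 2*4**s*s - 4**s + 5*8**s*s + 8**s)/(4**s*s*(s + 1))
  Re(s) > -1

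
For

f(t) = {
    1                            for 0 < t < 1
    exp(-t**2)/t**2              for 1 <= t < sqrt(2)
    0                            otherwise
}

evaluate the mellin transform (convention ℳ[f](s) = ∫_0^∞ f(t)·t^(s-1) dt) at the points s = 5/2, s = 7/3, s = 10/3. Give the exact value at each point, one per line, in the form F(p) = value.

F(5/2) = -uppergamma(1/4, 2)/2 + uppergamma(1/4, 1)/2 + 2/5
F(7/3) = -uppergamma(1/6, 2)/2 + uppergamma(1/6, 1)/2 + 3/7
F(10/3) = -uppergamma(2/3, 2)/2 + uppergamma(2/3, 1)/2 + 3/10

the power substitution comes off first: 1 on [0, 1); exp(-t)/t on [1, 2)
reversing the shared t-power: t on [0, 1); exp(-t) on [1, 2)
integrate the 2 segments split at 1, then add the results
segment [0, 1) carries 1; integrate it
segment 1 to sqrt(2) holds exp(-t**2)/t**2; add its integral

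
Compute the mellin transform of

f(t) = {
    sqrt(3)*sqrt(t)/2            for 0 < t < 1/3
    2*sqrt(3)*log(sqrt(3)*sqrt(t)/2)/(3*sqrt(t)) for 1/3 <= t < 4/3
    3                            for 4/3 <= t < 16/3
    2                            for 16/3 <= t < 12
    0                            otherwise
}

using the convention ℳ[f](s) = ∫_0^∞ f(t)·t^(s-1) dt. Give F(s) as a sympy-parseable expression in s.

invert the common scale on t to get sqrt(t)/2 on [0, 1); 2*log(sqrt(t)/2)/sqrt(t) on [1, 4); 3 on [4, 16); …
back out the power substitution: t/2 on [0, 1); 2*log(t/2)/t on [1, 2); 3 on [2, 4); …
invert the common scale on t to get t on [0, 1/2); log(t)/t on [1/2, 1); 3 on [1, 2); …
f breaks at 1/3, 4/3, 16/3 into 4 integrals to sum
[0, 1/3) adds the kernel integral of sqrt(3)*sqrt(t)/2
on [1/3, 4/3) integrate f = 2*sqrt(3)*log(sqrt(3)*sqrt(t)/2)/(3*sqrt(t)) against the kernel
∫ 3·t^(s-1) over [4/3, 16/3)
the [16/3, 12) slice contributes ∫ 2·t^(s-1) dt

(16**s*(2*s + 1)*(4*s**2 - 4*s + 1) - 2**(2*s + 1)*s*(2*s + 1) + 2*36**s*(2*s + 1)*(4*s**2 - 4*s + 1) - 3*4**s*(2*s + 1)*(4*s**2 - 4*s + 1) + 8*s**2*(2*s + 1)*log(2) - 4*s*(2*s + 1)*log(2) + 4*s*(2*s + 1) + s*(4*s**2 - 4*s + 1))/(3**s*s*(2*s + 1)*(4*s**2 - 4*s + 1))
  Re(s) > -1/2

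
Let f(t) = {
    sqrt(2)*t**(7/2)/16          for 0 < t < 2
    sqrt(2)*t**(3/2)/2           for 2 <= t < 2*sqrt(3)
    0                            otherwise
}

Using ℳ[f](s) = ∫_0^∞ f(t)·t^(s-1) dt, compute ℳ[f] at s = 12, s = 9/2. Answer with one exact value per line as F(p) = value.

F(12) = -286720/837 + 442368*3**(3/4)
F(9/2) = 422*sqrt(2)/3

invert the common scale on t to get t**(7/2) on [0, 1); 2*t**(3/2) on [1, sqrt(3))
remove the shared t-power first: t**3 on [0, 1); 2*t on [1, sqrt(3))
the power substitution comes off first: t**(3/2) on [0, 1); 2*sqrt(t) on [1, 3)
integrate the 2 segments split at 2, then add the results
piece [0, 2): integrate sqrt(2)*t**(7/2)/16 against the kernel
over [2, 2*sqrt(3)), the kernel integral of sqrt(2)*t**(3/2)/2 enters the sum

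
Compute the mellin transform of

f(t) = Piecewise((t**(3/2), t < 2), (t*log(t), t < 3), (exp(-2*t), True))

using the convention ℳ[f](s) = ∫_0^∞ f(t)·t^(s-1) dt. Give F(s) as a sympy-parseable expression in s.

split f at 2, 3: ℳ[f](s) collects 3 kernel integrals
the [0, 2) slice contributes ∫ t**(3/2)·t^(s-1) dt
on [2, 3) integrate f = t*log(t) against the kernel
the [3, ∞) slice contributes ∫ exp(-2*t)·t^(s-1) dt

(-12**s*s*(2*s + 3)*log(4) - 12**s*(2*s + 3)*log(4) + 12**s*(4*s + 6) + 12**s*sqrt(2)*(4*s**2 + 8*s + 4) + 3*18**s*s*(2*s + 3)*log(3) + 18**s*(-6*s - 9) + 3*18**s*(2*s + 3)*log(3) + 3**s*(2*s + 3)*(s**2 + 2*s + 1)*uppergamma(s, 6))/(6**s*(2*s + 3)*(s**2 + 2*s + 1))
  Re(s) > -3/2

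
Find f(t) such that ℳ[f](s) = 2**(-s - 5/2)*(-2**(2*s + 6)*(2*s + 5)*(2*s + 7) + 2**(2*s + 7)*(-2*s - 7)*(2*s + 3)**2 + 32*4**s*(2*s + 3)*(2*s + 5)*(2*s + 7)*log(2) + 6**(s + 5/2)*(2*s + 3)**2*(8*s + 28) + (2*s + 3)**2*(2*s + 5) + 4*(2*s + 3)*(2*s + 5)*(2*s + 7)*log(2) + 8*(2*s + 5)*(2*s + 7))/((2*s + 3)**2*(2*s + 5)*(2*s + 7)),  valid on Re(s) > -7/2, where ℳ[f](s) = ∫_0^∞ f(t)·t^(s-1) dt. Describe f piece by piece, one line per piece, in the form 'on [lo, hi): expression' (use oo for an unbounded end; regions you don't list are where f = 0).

reversing the shared t-power: t**(5/2) on [0, 1/2); sqrt(t)*log(t) on [1/2, 2); 2*t**(3/2) on [2, 3)
remove the shared t-power first: t**2 on [0, 1/2); log(t) on [1/2, 2); 2*t on [2, 3)
treat the 3 regions marked off by 1/2, 2 separately and sum
on [0, 1/2): add ∫ t**(7/2)·t^(s-1) dt
∫ over [1/2, 2) of t**(3/2)*log(t)·t^(s-1) joins the sum
segment 2 to 3 holds 2*t**(5/2); add its integral

on [0, 1/2): t**(7/2)
on [1/2, 2): t**(3/2)*log(t)
on [2, 3): 2*t**(5/2)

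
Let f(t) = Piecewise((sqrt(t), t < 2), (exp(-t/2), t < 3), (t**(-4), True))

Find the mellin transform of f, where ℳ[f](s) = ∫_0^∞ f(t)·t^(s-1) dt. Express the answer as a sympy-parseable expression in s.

linearity at 2, 3 turns ℳ[f](s) into 3 summed integrals
for t in [0, 2): the term is ∫ sqrt(t)·t^(s-1)
segment 2 to 3 holds exp(-t/2); add its integral
on [3, ∞) integrate f = t**(-4) against the kernel

(2**s*(s - 4)*(2*s + 1)*uppergamma(s, 1) - 2**s*(s - 4)*(2*s + 1)*uppergamma(s, 3/2) + 2*2**(s + 1/2)*(s - 4) - 3**s*(2*s + 1)/81)/((s - 4)*(2*s + 1))
  -1/2 < Re(s) < 4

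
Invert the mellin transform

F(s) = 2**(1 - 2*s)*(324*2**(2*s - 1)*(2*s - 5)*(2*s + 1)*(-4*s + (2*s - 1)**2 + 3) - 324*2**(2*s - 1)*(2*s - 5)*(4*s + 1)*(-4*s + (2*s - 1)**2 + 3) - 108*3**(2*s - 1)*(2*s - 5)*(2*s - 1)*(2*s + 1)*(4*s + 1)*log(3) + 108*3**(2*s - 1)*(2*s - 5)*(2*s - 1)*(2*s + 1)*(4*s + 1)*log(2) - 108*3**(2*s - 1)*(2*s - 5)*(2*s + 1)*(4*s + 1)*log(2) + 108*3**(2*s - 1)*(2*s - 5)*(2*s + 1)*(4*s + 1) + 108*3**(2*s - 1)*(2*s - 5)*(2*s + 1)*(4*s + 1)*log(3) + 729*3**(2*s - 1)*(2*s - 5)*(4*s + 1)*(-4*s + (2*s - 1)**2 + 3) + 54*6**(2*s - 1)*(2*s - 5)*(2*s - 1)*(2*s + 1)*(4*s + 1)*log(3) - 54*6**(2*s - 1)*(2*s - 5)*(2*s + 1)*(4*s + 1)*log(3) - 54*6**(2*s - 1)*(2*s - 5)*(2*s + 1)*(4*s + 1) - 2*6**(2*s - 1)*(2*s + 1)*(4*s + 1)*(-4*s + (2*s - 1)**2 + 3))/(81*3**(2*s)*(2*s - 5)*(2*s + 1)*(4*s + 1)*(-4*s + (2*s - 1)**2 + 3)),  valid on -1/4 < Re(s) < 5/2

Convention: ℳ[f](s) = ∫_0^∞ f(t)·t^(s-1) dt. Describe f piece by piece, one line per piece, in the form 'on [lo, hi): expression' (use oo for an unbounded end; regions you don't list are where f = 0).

strip the power substitution: sqrt(3)*sqrt(t) on [0, 1/3); 6*t on [1/3, 1/2); log(3*t)/(9*t**2) on [1/2, 1); …
invert the common scale on t to get sqrt(t) on [0, 1); 2*t on [1, 3/2); log(t)/t**2 on [3/2, 3); …
remove the shared t-power first: t**(3/2) on [0, 1); 2*t**2 on [1, 3/2); log(t)/t on [3/2, 3); …
cuts at 1/9, 1/4, 1: linearity sums the 4 kernel integrals
piece [0, 1/9): integrate sqrt(3)*t**(1/4) against the kernel
between 1/9 and 1/4 the integrand is 6*sqrt(t)·t^(s-1)
segment 1/4 to 1 holds log(3*sqrt(t))/(9*t); add its integral
on [1, ∞): add ∫ 1/(243*t**(5/2))·t^(s-1) dt

on [0, 1/9): sqrt(3)*t**(1/4)
on [1/9, 1/4): 6*sqrt(t)
on [1/4, 1): log(3*sqrt(t))/(9*t)
on [1, oo): 1/(243*t**(5/2))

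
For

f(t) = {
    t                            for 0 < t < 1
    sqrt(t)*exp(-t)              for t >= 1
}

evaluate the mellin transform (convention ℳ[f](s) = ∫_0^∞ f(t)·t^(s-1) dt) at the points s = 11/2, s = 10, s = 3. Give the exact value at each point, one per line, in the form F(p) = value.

F(11/2) = 2/13 + 326*exp(-1)
F(10) = (E*(1024 + 7202019825*sqrt(pi)*erfc(1)) + 29241329590)*exp(-1)/11264
F(3) = (E*(2 + 15*sqrt(pi)*erfc(1)) + 58)*exp(-1)/8

the shared t-power comes off first: sqrt(t) on [0, 1); exp(-t) on [1, ∞)
treat the 2 regions marked off by 1 separately and sum
[0, 1) adds the kernel integral of t
[1, ∞) adds the kernel integral of sqrt(t)*exp(-t)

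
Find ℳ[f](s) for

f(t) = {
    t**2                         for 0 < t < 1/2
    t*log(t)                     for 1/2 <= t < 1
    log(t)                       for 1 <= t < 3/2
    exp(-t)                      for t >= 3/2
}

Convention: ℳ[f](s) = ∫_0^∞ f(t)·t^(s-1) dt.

breakpoints 1/2, 1, 3/2: one integral from each of the 4 segments
segment [0, 1/2) carries t**2; integrate it
on [1/2, 1): add ∫ t*log(t)·t^(s-1) dt
between 1 and 3/2 the integrand is log(t)·t^(s-1)
segment 3/2 to ∞ holds exp(-t); add its integral

(4*2**s*s**2*(s + 2)*(s**2 + 2*s + 1)*uppergamma(s, 3/2) - 4*2**s*s**2*(s + 2) + 4*2**s*(s + 2)*(s**2 + 2*s + 1) + 3**s*s*(s + 2)*(-4*log(2) + 4*log(3))*(s**2 + 2*s + 1) - 4*3**s*(s + 2)*(s**2 + 2*s + 1) + s**3*(s + 2)*log(4) + s**2*(s + 2)*log(4) + 2*s**2*(s + 2) + s**2*(s**2 + 2*s + 1))/(4*2**s*s**2*(s + 2)*(s**2 + 2*s + 1))
  Re(s) > -2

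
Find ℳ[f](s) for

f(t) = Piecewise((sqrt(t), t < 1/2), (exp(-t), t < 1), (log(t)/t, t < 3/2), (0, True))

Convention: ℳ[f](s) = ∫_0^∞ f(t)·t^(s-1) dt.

linearity at 1/2, 1 turns ℳ[f](s) into 3 summed integrals
∫ sqrt(t)·t^(s-1) over [0, 1/2)
the [1/2, 1) slice contributes ∫ exp(-t)·t^(s-1) dt
on [1, 3/2) integrate f = log(t)/t against the kernel

(3*2**s*(2*s + 1)*(s**2 - 2*s + 1)*uppergamma(s, 1/2) - 3*2**s*(2*s + 1)*(s**2 - 2*s + 1)*uppergamma(s, 1) + 3*2**s*(2*s + 1) + 3**s*s*(2*s + 1)*(-2*log(2) + 2*log(3)) - 2*3**s*(2*s + 1) + 3**s*(2*s + 1)*(-2*log(3) + 2*log(2)) + 3*sqrt(2)*(s**2 - 2*s + 1))/(3*2**s*(2*s + 1)*(s**2 - 2*s + 1))
  Re(s) > -1/2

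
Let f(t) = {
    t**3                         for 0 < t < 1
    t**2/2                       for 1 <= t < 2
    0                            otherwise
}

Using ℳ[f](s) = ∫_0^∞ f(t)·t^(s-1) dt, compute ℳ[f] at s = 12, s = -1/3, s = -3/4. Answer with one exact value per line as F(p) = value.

F(12) = 245773/420
F(-1/3) = 3/40 + 3*2**(2/3)/5
F(-3/4) = 2/45 + 4*2**(1/4)/5

remove the shared t-power first: t on [0, 1); 1/2 on [1, 2)
breakpoints 1: one integral from each of the 2 segments
piece [0, 1): integrate t**3 against the kernel
piece [1, 2): integrate t**2/2 against the kernel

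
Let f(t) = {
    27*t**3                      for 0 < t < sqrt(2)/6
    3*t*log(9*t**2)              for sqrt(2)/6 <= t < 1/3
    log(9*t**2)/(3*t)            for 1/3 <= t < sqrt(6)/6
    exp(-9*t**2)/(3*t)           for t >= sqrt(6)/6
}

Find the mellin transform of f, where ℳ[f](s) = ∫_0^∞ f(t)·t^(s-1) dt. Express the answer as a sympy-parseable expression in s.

2**(1/2 - s/2)*(3*2**(s/2 + 1/2)*(s - 1)**2*(s + 3)*(4*s + (s - 1)**2)*uppergamma(s/2 - 1/2, 3/2) - 12*2**(s/2 + 1/2)*(s - 1)**2*(s + 3) + 12*2**(s/2 + 1/2)*(s + 3)*(4*s + (s - 1)**2) + 3**(s/2 + 1/2)*(s - 1)*(s + 3)*(4*s + (s - 1)**2)*(-4*log(2) + 4*log(3)) - 8*3**(s/2 + 1/2)*(s + 3)*(4*s + (s - 1)**2) + 6*(s - 1)**3*(s + 3)*log(2) + 12*(s - 1)**2*(s + 3)*log(2) + 12*(s - 1)**2*(s + 3) + 3*(s - 1)**2*(4*s + (s - 1)**2))/(12*3**s*(s - 1)**2*(s + 3)*(4*s + (s - 1)**2))
  Re(s) > -3

invert the common scale on t to get t**3 on [0, sqrt(2)/2); t*log(t**2) on [sqrt(2)/2, 1); log(t**2)/t on [1, sqrt(6)/2); …
strip the shared t-power: t**4 on [0, sqrt(2)/2); t**2*log(t**2) on [sqrt(2)/2, 1); log(t**2) on [1, sqrt(6)/2); …
remove the power substitution first: t**2 on [0, 1/2); t*log(t) on [1/2, 1); log(t) on [1, 3/2); …
decompose at sqrt(2)/6, 1/3, sqrt(6)/6; ℳ[f](s) sums the 4 pieces' integrals
on [0, sqrt(2)/6): add ∫ 27*t**3·t^(s-1) dt
on [sqrt(2)/6, 1/3): add ∫ 3*t*log(9*t**2)·t^(s-1) dt
∫ over [1/3, sqrt(6)/6) of log(9*t**2)/(3*t)·t^(s-1) joins the sum
for t in [sqrt(6)/6, ∞): the term is ∫ exp(-9*t**2)/(3*t)·t^(s-1)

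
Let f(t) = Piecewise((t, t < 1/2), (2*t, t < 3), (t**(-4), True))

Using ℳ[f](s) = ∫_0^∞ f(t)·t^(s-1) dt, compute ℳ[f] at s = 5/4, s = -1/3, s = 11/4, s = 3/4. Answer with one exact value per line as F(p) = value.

F(5/4) = 2**(3/4)*(-33 + 2380*6**(1/4))/594
F(-1/3) = 2**(1/3)*(-3159 + 6320*6**(2/3))/4212
F(11/4) = 2**(1/4)*(-3 + 1304*6**(3/4))/180
F(3/4) = 2**(1/4)*(-1053 + 12650*6**(3/4))/7371

f breaks at 1/2, 3 into 3 integrals to sum
over [0, 1/2), the kernel integral of t enters the sum
between 1/2 and 3 the integrand is 2*t·t^(s-1)
∫ over [3, ∞) of t**(-4)·t^(s-1) joins the sum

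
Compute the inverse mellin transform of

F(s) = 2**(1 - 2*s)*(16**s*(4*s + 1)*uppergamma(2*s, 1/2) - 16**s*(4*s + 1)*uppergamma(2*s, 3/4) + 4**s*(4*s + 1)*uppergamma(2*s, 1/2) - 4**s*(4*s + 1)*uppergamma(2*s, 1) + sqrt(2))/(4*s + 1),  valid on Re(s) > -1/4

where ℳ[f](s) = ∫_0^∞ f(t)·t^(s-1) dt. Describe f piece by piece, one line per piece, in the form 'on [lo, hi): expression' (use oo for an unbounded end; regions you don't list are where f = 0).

on [0, 1/4): t**(1/4)
on [1/4, 1): exp(-sqrt(t))
on [1, 9/4): exp(-sqrt(t)/2)

back out the power substitution: sqrt(t) on [0, 1/2); exp(-t) on [1/2, 1); exp(-t/2) on [1, 3/2)
slice at 1/4, 1, transform all 3 pieces, and sum them
piece [0, 1/4): integrate t**(1/4) against the kernel
piece [1/4, 1): integrate exp(-sqrt(t)) against the kernel
[1, 9/4) adds the kernel integral of exp(-sqrt(t)/2)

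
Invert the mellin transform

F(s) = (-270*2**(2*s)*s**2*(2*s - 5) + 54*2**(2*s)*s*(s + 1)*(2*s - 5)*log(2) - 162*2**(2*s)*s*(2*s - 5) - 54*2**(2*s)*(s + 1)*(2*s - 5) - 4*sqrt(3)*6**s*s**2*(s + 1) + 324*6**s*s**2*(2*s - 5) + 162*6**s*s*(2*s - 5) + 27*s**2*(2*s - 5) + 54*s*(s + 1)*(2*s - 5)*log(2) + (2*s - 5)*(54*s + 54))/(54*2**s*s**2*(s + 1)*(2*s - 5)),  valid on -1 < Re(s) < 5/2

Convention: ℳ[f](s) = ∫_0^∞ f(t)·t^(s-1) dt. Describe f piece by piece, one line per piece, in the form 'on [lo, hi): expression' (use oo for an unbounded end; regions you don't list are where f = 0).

on [0, 1/2): t
on [1/2, 2): log(t)
on [2, 3): t + 3
on [3, oo): t**(-5/2)

treat the 4 regions marked off by 1/2, 2, 3 separately and sum
segment [0, 1/2) carries t; integrate it
on [1/2, 2): add ∫ log(t)·t^(s-1) dt
segment [2, 3) carries (t + 3); integrate it
for t in [3, ∞): the term is ∫ t**(-5/2)·t^(s-1)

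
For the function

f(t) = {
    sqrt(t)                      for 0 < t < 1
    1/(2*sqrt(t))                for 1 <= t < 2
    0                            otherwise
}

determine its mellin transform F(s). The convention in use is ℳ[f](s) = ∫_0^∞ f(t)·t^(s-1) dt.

(2**(s + 1/2)*(2*s + 1) + 4*s - 6)/(2*(2*s - 1)*(2*s + 1))
  Re(s) > -1/2

invert the shared t-power to get 1 on [0, 1); 1/(2*t) on [1, 2)
strip the shared t-power: t on [0, 1); 1/2 on [1, 2)
cuts at 1: linearity sums the 2 kernel integrals
for t in [0, 1): the term is ∫ sqrt(t)·t^(s-1)
on [1, 2): add ∫ 1/(2*sqrt(t))·t^(s-1) dt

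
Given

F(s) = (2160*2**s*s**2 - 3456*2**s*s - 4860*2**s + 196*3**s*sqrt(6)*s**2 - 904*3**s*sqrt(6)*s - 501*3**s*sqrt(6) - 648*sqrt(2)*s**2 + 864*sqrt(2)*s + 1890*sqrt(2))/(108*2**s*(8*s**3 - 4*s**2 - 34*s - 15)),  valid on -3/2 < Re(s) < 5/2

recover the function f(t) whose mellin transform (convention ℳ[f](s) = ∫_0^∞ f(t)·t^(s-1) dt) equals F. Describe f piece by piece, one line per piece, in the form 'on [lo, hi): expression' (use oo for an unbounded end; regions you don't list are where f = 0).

back out the shared t-power: t on [0, 1/2); 2*t + 1 on [1/2, 1); t/2 on [1, 3/2); …
the 4 pieces separated at 1/2, 1, 3/2 each add one integral
on [0, 1/2) integrate f = t**(3/2) against the kernel
∫ sqrt(t)*(2*t + 1)·t^(s-1) over [1/2, 1)
[1, 3/2) adds the kernel integral of t**(3/2)/2
the [3/2, ∞) slice contributes ∫ t**(-5/2)·t^(s-1) dt

on [0, 1/2): t**(3/2)
on [1/2, 1): sqrt(t)*(2*t + 1)
on [1, 3/2): t**(3/2)/2
on [3/2, oo): t**(-5/2)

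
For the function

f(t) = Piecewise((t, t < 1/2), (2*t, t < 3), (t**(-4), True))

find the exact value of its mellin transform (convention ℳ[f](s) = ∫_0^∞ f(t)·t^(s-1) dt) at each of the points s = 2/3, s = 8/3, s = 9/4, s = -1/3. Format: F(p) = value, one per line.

summing 3 kernel integrals split by 1/2, 3 yields ℳ[f](s)
segment 0 to 1/2 holds t; add its integral
on [1/2, 3) integrate f = 2*t against the kernel
over [3, ∞), the kernel integral of t**(-4) enters the sum

F(2/3) = 2**(1/3)*(-81 + 973*6**(2/3))/540
F(8/3) = 2**(1/3)*(-9 + 3910*6**(2/3))/528
F(9/4) = 2**(3/4)*(-63 + 27320*6**(1/4))/3276
F(-1/3) = 2**(1/3)*(-3159 + 6320*6**(2/3))/4212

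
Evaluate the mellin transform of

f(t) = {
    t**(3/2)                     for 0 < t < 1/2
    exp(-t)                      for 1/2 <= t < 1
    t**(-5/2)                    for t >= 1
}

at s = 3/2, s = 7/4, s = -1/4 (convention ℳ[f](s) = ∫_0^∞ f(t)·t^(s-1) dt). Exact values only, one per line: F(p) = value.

split f at 1/2, 1: ℳ[f](s) collects 3 kernel integrals
on [0, 1/2) integrate f = t**(3/2) against the kernel
on [1/2, 1) integrate f = exp(-t) against the kernel
∫ t**(-5/2)·t^(s-1) over [1, ∞)

F(3/2) = -exp(-1) - sqrt(pi)*erfc(1)/2 + sqrt(pi)*erfc(sqrt(2)/2)/2 + sqrt(2)*exp(-1/2)/2 + 25/24
F(7/4) = -uppergamma(7/4, 1) + 2**(3/4)/52 + uppergamma(7/4, 1/2) + 4/3
F(-1/4) = -uppergamma(-1/4, 1) + 2**(3/4)/5 + 4/11 + uppergamma(-1/4, 1/2)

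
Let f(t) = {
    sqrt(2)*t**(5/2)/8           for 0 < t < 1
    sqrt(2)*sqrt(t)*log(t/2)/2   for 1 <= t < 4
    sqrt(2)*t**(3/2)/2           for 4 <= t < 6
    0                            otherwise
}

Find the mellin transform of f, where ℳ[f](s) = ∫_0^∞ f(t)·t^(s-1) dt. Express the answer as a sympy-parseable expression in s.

sqrt(2)*(-32*2**(2*s)*(2*s + 1)**2*(2*s + 5) + 8*2**(2*s)*(2*s + 1)*(2*s + 3)*(2*s + 5)*log(2) - 16*2**(2*s)*(2*s + 3)*(2*s + 5) + 24*6**(s + 1/2)*(2*s + 1)**2*(2*s + 5) + (2*s + 1)**2*(2*s + 3) + 4*(2*s + 1)*(2*s + 3)*(2*s + 5)*log(2) + 8*(2*s + 3)*(2*s + 5))/(4*(2*s + 1)**2*(2*s + 3)*(2*s + 5))
  Re(s) > -5/2

remove the common scale on t first: t**(5/2) on [0, 1/2); sqrt(t)*log(t) on [1/2, 2); 2*t**(3/2) on [2, 3)
undo the shared t-power: t**2 on [0, 1/2); log(t) on [1/2, 2); 2*t on [2, 3)
decompose at 1, 4; ℳ[f](s) sums the 3 pieces' integrals
piece [0, 1): integrate sqrt(2)*t**(5/2)/8 against the kernel
on [1, 4): add ∫ sqrt(2)*sqrt(t)*log(t/2)/2·t^(s-1) dt
for t in [4, 6): the term is ∫ sqrt(2)*t**(3/2)/2·t^(s-1)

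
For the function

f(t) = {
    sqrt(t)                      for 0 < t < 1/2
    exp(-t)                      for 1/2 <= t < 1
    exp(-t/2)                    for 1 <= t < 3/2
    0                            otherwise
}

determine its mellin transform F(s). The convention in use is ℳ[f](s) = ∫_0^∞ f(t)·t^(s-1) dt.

along the cuts 1/2, 1, ℳ[f](s) splits into 3 integrals
[0, 1/2) adds the kernel integral of sqrt(t)
on [1/2, 1) integrate f = exp(-t) against the kernel
piece [1, 3/2): integrate exp(-t/2) against the kernel

(2**s*(2*s + 1)*uppergamma(s, 1/2) - 2**s*(2*s + 1)*uppergamma(s, 1) + 4**s*(2*s + 1)*uppergamma(s, 1/2) - 4**s*(2*s + 1)*uppergamma(s, 3/4) + sqrt(2))/(2**s*(2*s + 1))
  Re(s) > -1/2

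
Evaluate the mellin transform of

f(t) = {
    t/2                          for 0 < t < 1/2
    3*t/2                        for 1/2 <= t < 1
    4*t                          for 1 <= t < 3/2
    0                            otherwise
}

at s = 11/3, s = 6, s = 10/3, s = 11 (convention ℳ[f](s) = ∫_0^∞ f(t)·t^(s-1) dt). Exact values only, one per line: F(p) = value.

summing 3 kernel integrals split by 1/2, 1 yields ℳ[f](s)
on [0, 1/2) integrate f = t/2 against the kernel
segment 1/2 to 1 holds 3*t/2; add its integral
segment [1, 3/2) carries 4*t; integrate it

F(11/3) = -15/28 - 3*2**(1/3)/448 + 243*2**(1/3)*3**(2/3)/112
F(6) = 8427/896
F(10/3) = -15/26 - 3*2**(2/3)/416 + 243*2**(2/3)*3**(1/3)/104
F(11) = 2115523/49152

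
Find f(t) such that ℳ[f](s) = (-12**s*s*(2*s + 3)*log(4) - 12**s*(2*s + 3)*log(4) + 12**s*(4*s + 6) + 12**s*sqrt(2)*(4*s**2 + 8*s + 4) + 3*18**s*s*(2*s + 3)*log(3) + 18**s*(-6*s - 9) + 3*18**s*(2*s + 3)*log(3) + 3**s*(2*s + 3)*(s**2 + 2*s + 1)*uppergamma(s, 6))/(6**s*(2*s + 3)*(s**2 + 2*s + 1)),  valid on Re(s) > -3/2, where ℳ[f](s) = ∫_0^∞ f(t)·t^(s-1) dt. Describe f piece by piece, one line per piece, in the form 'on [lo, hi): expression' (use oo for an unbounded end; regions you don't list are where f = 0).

on [0, 2): t**(3/2)
on [2, 3): t*log(t)
on [3, oo): exp(-2*t)

cuts at 2, 3: linearity sums the 3 kernel integrals
∫ over [0, 2) of t**(3/2)·t^(s-1) joins the sum
segment 2 to 3 holds t*log(t); add its integral
∫ exp(-2*t)·t^(s-1) over [3, ∞)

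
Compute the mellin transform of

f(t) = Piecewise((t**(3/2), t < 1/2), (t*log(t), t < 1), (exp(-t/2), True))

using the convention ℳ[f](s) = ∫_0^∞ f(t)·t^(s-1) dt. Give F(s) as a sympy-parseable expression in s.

(2*2**(2*s)*(2*s + 3)*(s**2 + 2*s + 1)*uppergamma(s, 1/2) - 2*2**s*(2*s + 3) + s*(2*s + 3)*log(2) + 2*s + (2*s + 3)*log(2) + sqrt(2)*(s**2 + 2*s + 1) + 3)/(2*2**s*(2*s + 3)*(s**2 + 2*s + 1))
  Re(s) > -3/2

treat the 3 regions marked off by 1/2, 1 separately and sum
∫ over [0, 1/2) of t**(3/2)·t^(s-1) joins the sum
segment [1/2, 1) carries t*log(t); integrate it
for t in [1, ∞): the term is ∫ exp(-t/2)·t^(s-1)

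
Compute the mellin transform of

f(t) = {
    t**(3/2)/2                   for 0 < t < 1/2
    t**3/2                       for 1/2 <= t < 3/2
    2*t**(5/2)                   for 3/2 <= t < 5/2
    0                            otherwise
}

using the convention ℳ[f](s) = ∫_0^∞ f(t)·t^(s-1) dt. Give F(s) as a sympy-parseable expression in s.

treat the 3 regions marked off by 1/2, 3/2 separately and sum
on [0, 1/2): add ∫ t**(3/2)/2·t^(s-1) dt
between 1/2 and 3/2 the integrand is t**3/2·t^(s-1)
for t in [3/2, 5/2): the term is ∫ 2*t**(5/2)·t^(s-1)

(-2**(-s - 3)*(2*s + 3)*(2*s + 5) + 2*2**(-s - 3/2)*(s + 3)*(2*s + 5) - 8*(3/2)**(s + 5/2)*(s + 3)*(2*s + 3) + (3/2)**(s + 3)*(2*s + 3)*(2*s + 5) + 8*(5/2)**(s + 5/2)*(s + 3)*(2*s + 3))/(2*(s + 3)*(2*s + 3)*(2*s + 5))
  Re(s) > -3/2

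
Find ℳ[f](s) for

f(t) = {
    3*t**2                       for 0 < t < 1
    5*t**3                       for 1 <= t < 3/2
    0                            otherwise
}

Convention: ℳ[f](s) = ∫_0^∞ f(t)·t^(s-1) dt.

cuts at 1: linearity sums the 2 kernel integrals
over [0, 1), the kernel integral of 3*t**2 enters the sum
the [1, 3/2) slice contributes ∫ 5*t**3·t^(s-1) dt

(135*(3/2)**s*(s + 2) - 16*s - 8)/(8*(s + 2)*(s + 3))
  Re(s) > -2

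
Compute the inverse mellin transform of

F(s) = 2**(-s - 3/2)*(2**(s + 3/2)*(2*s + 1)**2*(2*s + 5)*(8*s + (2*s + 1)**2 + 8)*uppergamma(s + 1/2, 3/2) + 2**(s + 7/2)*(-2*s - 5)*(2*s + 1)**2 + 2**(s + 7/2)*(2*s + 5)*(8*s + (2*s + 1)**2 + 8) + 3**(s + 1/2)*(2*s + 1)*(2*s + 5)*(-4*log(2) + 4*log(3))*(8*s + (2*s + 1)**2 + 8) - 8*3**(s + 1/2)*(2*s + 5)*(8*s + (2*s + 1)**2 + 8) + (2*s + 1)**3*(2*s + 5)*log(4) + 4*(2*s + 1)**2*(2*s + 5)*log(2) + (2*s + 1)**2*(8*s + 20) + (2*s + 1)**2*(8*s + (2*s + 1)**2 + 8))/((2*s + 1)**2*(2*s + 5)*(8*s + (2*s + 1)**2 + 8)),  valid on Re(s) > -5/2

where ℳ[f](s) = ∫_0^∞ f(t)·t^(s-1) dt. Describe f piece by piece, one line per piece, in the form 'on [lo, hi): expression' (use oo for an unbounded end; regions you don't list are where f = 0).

the shared t-power comes off first: t**2 on [0, 1/2); t*log(t) on [1/2, 1); log(t) on [1, 3/2); …
slice at 1/2, 1, 3/2, transform all 4 pieces, and sum them
for t in [0, 1/2): the term is ∫ t**(5/2)·t^(s-1)
[1/2, 1) adds the kernel integral of t**(3/2)*log(t)
segment 1 to 3/2 holds sqrt(t)*log(t); add its integral
piece [3/2, ∞): integrate sqrt(t)*exp(-t) against the kernel

on [0, 1/2): t**(5/2)
on [1/2, 1): t**(3/2)*log(t)
on [1, 3/2): sqrt(t)*log(t)
on [3/2, oo): sqrt(t)*exp(-t)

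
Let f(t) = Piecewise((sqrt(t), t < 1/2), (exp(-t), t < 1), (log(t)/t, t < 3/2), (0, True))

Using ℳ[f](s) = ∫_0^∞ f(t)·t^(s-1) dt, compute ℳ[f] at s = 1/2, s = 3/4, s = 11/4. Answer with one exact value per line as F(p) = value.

F(1/2) = -4*sqrt(6)/3 + log(2**(2*sqrt(6)/3)/3**(2*sqrt(6)/3)) - sqrt(pi)*erfc(1) + sqrt(pi)*erfc(sqrt(2)/2) + 9/2
F(3/4) = -16*2**(1/4)*3**(3/4)/3 + log(2**(4*2**(1/4)*3**(3/4)/3)/3**(4*2**(1/4)*3**(3/4)/3)) - uppergamma(3/4, 1) + 2**(3/4)/5 + uppergamma(3/4, 1/2) + 16
F(11/4) = -uppergamma(11/4, 1) - 12*2**(1/4)*3**(3/4)/49 + 2**(3/4)/52 + 16/49 + log(3**(3*2**(1/4)*3**(3/4)/7)/2**(3*2**(1/4)*3**(3/4)/7)) + uppergamma(11/4, 1/2)

split f at 1/2, 1: ℳ[f](s) collects 3 kernel integrals
on [0, 1/2): add ∫ sqrt(t)·t^(s-1) dt
[1/2, 1) adds the kernel integral of exp(-t)
piece [1, 3/2): integrate log(t)/t against the kernel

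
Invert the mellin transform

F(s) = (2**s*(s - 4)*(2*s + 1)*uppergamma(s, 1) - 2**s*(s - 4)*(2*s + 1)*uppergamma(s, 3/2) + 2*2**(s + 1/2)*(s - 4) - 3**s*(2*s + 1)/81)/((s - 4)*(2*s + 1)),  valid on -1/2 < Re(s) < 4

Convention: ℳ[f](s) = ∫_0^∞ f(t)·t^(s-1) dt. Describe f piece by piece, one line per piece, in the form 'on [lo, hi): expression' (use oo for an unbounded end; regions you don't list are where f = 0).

on [0, 2): sqrt(t)
on [2, 3): exp(-t/2)
on [3, oo): t**(-4)

decompose at 2, 3; ℳ[f](s) sums the 3 pieces' integrals
on [0, 2): add ∫ sqrt(t)·t^(s-1) dt
on [2, 3): add ∫ exp(-t/2)·t^(s-1) dt
∫ t**(-4)·t^(s-1) over [3, ∞)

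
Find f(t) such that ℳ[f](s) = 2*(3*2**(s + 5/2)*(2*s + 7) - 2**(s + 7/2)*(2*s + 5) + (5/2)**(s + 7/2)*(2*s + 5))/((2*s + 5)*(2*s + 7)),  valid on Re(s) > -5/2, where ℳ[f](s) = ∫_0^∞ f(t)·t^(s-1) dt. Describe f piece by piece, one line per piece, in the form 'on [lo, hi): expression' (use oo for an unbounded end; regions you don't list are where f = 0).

the 2 pieces separated at 2 each add one integral
∫ 3*t**(5/2)·t^(s-1) over [0, 2)
[2, 5/2) adds the kernel integral of t**(7/2)

on [0, 2): 3*t**(5/2)
on [2, 5/2): t**(7/2)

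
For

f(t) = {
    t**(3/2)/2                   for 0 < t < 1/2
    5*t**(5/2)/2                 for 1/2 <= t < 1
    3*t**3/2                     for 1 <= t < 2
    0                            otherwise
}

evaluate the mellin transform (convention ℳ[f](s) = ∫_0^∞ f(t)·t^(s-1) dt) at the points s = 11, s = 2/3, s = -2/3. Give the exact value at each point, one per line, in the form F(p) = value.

F(11) = 1327163/756 - 71*sqrt(2)/11059200
F(2/3) = -81*2**(5/6)/3952 + 159/418 + 36*2**(2/3)/11
F(-2/3) = -9*2**(1/6)/220 + 111/154 + 18*2**(1/3)/7

integrate the 3 segments split at 1/2, 1, then add the results
segment [0, 1/2) carries t**(3/2)/2; integrate it
∫ 5*t**(5/2)/2·t^(s-1) over [1/2, 1)
segment [1, 2) carries 3*t**3/2; integrate it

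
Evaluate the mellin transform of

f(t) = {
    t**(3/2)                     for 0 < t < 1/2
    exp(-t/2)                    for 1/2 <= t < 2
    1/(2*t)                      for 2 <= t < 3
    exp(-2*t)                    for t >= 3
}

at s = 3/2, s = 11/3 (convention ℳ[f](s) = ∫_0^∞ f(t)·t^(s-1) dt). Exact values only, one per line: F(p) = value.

F(3/2) = -sqrt(2) - 2*sqrt(2)*exp(-1) - sqrt(2)*sqrt(pi)*erfc(1) + sqrt(2)*sqrt(pi)*erfc(sqrt(6))/8 + sqrt(3)*exp(-6)/2 + 1/24 + sqrt(2)*exp(-1/4) + sqrt(2)*sqrt(pi)*erfc(1/2) + sqrt(3)
F(11/3) = -8*2**(2/3)*uppergamma(11/3, 1) - 3*2**(2/3)/4 + 3*2**(5/6)/992 + 2**(1/3)*uppergamma(11/3, 6)/16 + 27*3**(2/3)/16 + 8*2**(2/3)*uppergamma(11/3, 1/4)

along the cuts 1/2, 2, 3, ℳ[f](s) splits into 4 integrals
on [0, 1/2) integrate f = t**(3/2) against the kernel
between 1/2 and 2 the integrand is exp(-t/2)·t^(s-1)
∫ over [2, 3) of 1/(2*t)·t^(s-1) joins the sum
∫ exp(-2*t)·t^(s-1) over [3, ∞)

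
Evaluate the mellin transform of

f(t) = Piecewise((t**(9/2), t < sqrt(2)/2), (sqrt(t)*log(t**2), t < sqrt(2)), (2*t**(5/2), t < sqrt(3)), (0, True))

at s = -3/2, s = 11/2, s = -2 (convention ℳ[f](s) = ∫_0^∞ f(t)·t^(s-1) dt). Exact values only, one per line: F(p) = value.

F(-3/2) = sqrt(2)*(-18*log(2) - 11 + 12*sqrt(6))/12
F(11/2) = 65*log(2)/48 + 5061/320
F(-2) = 2**(3/4)*(-200*sqrt(2) - log(2**(15*sqrt(2) + 60)) + 89 + 180*6**(1/4))/90

the shared t-power comes off first: t**4 on [0, sqrt(2)/2); log(t**2) on [sqrt(2)/2, sqrt(2)); 2*t**2 on [sqrt(2), sqrt(3))
back out the power substitution: t**2 on [0, 1/2); log(t) on [1/2, 2); 2*t on [2, 3)
cuts at sqrt(2)/2, sqrt(2): linearity sums the 3 kernel integrals
for t in [0, sqrt(2)/2): the term is ∫ t**(9/2)·t^(s-1)
on [sqrt(2)/2, sqrt(2)) integrate f = sqrt(t)*log(t**2) against the kernel
on [sqrt(2), sqrt(3)) integrate f = 2*t**(5/2) against the kernel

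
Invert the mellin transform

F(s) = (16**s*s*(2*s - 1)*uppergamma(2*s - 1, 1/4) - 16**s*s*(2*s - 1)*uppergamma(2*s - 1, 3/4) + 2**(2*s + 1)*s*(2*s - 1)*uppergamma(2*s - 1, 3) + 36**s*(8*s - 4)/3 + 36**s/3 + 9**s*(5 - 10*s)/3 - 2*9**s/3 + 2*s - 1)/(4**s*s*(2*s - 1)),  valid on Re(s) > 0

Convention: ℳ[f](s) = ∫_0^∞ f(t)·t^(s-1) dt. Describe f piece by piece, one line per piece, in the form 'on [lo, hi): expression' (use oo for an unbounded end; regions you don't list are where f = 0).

on [0, 1/4): 1
on [1/4, 9/4): exp(-sqrt(t)/2)/sqrt(t)
on [9/4, 9): (sqrt(t) + 1)/sqrt(t)
on [9, oo): exp(-sqrt(t))/sqrt(t)

the power substitution comes off first: 1 on [0, 1/2); exp(-t/2)/t on [1/2, 3/2); (t + 1)/t on [3/2, 3); …
back out the shared t-power: t on [0, 1/2); exp(-t/2) on [1/2, 3/2); t + 1 on [3/2, 3); …
cuts at 1/4, 9/4, 9: linearity sums the 4 kernel integrals
on [0, 1/4) integrate f = 1 against the kernel
∫ over [1/4, 9/4) of exp(-sqrt(t)/2)/sqrt(t)·t^(s-1) joins the sum
the [9/4, 9) slice contributes ∫ (sqrt(t) + 1)/sqrt(t)·t^(s-1) dt
piece [9, ∞): integrate exp(-sqrt(t))/sqrt(t) against the kernel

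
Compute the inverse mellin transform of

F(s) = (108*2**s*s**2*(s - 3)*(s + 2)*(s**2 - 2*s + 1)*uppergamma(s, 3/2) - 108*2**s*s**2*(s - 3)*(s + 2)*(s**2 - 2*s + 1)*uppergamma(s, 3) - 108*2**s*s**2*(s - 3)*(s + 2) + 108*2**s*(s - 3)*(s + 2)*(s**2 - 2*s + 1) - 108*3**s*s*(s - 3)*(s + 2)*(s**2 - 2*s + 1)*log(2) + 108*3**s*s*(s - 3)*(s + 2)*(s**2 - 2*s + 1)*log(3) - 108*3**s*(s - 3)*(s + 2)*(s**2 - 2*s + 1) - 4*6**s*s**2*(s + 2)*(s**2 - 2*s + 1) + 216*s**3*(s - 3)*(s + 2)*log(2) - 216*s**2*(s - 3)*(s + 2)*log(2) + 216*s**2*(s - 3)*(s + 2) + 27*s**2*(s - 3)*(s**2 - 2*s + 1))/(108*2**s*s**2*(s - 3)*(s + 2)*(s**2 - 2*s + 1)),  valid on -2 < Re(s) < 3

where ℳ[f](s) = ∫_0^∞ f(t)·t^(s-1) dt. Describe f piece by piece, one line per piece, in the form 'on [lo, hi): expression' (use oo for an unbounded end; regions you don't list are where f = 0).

on [0, 1/2): t**2
on [1/2, 1): log(t)/t
on [1, 3/2): log(t)
on [3/2, 3): exp(-t)
on [3, oo): t**(-3)

f breaks at 1/2, 1, 3/2, 3 into 5 integrals to sum
for t in [0, 1/2): the term is ∫ t**2·t^(s-1)
on [1/2, 1) integrate f = log(t)/t against the kernel
over [1, 3/2), the kernel integral of log(t) enters the sum
on [3/2, 3): add ∫ exp(-t)·t^(s-1) dt
segment [3, ∞) carries t**(-3); integrate it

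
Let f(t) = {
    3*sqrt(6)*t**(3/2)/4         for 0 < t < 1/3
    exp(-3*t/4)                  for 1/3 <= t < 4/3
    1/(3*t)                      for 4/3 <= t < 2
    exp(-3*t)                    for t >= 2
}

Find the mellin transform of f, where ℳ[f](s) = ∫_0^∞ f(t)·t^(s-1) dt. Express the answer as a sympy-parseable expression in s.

(24**s*(s - 1)*(2*s + 3)*uppergamma(s, 1/4) - 24**s*(s - 1)*(2*s + 3)*uppergamma(s, 1) - 24**s*(2*s + 3)/4 + 36**s*(2*s + 3)/6 + 6**s*(s - 1)*(2*s + 3)*uppergamma(s, 6) + sqrt(2)*6**s*(s - 1)/2)/(18**s*(s - 1)*(2*s + 3))
  Re(s) > -3/2

peel off the common scale on t: t**(3/2) on [0, 1/2); exp(-t/2) on [1/2, 2); 1/(2*t) on [2, 3); …
breakpoints 1/3, 4/3, 2: one integral from each of the 4 segments
on [0, 1/3): add ∫ 3*sqrt(6)*t**(3/2)/4·t^(s-1) dt
between 1/3 and 4/3 the integrand is exp(-3*t/4)·t^(s-1)
the [4/3, 2) slice contributes ∫ 1/(3*t)·t^(s-1) dt
∫ exp(-3*t)·t^(s-1) over [2, ∞)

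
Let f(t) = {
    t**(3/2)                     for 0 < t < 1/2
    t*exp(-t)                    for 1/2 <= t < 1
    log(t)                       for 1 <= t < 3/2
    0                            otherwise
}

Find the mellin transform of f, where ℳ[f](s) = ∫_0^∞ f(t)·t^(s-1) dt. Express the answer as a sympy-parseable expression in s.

(4*2**s*s**3*uppergamma(s + 1, 1/2) - 4*2**s*s**3*uppergamma(s + 1, 1) + 6*2**s*s**2*uppergamma(s + 1, 1/2) - 6*2**s*s**2*uppergamma(s + 1, 1) + 4*2**s*s + 6*2**s + 3**s*s**2*(-4*log(2) + 4*log(3)) - 4*3**s*s + 3**s*s*(-6*log(2) + 6*log(3)) - 6*3**s + sqrt(2)*s**2)/(2*2**s*s**2*(2*s + 3))
  Re(s) > -3/2

back out the shared t-power: 1/sqrt(t) on [0, 1/2); exp(-t)/t on [1/2, 1); log(t)/t**2 on [1, 3/2)
the shared t-power comes off first: sqrt(t) on [0, 1/2); exp(-t) on [1/2, 1); log(t)/t on [1, 3/2)
breakpoints 1/2, 1: one integral from each of the 3 segments
the [0, 1/2) slice contributes ∫ t**(3/2)·t^(s-1) dt
over [1/2, 1), the kernel integral of t*exp(-t) enters the sum
piece [1, 3/2): integrate log(t) against the kernel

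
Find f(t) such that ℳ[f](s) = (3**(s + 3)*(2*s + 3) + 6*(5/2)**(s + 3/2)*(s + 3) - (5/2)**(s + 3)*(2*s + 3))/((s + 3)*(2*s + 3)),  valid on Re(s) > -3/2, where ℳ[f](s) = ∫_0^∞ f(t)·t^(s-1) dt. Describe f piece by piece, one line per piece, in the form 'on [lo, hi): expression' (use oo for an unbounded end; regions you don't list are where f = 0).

integrate the 2 segments split at 5/2, then add the results
on [0, 5/2): add ∫ 3*t**(3/2)·t^(s-1) dt
for t in [5/2, 3): the term is ∫ t**3·t^(s-1)

on [0, 5/2): 3*t**(3/2)
on [5/2, 3): t**3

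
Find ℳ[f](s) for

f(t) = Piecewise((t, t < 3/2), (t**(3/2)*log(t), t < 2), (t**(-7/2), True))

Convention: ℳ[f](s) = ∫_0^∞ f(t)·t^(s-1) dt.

the shared t-power comes off first: sqrt(t) on [0, 3/2); t*log(t) on [3/2, 2); t**(-4) on [2, ∞)
summing 3 kernel integrals split by 3/2, 2 yields ℳ[f](s)
∫ over [0, 3/2) of t·t^(s-1) joins the sum
∫ over [3/2, 2) of t**(3/2)*log(t)·t^(s-1) joins the sum
piece [2, ∞): integrate t**(-7/2) against the kernel

2**(-s - 5/2)*(-2**(2*s + 6)*(s + 1)*(2*s - 7) + 3**(s + 1/2)*(s + 1)*(2*s - 7)*(2*s + 1)*(-12*log(3) + 12*log(2)) + 3**(s + 1/2)*(s + 1)*(2*s - 7)*(-24*log(3) + 24*log(2)) + 2*3**(s + 1/2)*sqrt(6)*(2*s - 7)*(8*s + (2*s + 1)**2 + 8) + 8*3**(s + 3/2)*(s + 1)*(2*s - 7) + 32*4**s*(s + 1)*(2*s - 7)*(2*s + 1)*log(2) + 64*4**s*(s + 1)*(2*s - 7)*log(2) - 4**s*(s + 1)*(8*s + (2*s + 1)**2 + 8))/((s + 1)*(2*s - 7)*(8*s + (2*s + 1)**2 + 8))
  -1 < Re(s) < 7/2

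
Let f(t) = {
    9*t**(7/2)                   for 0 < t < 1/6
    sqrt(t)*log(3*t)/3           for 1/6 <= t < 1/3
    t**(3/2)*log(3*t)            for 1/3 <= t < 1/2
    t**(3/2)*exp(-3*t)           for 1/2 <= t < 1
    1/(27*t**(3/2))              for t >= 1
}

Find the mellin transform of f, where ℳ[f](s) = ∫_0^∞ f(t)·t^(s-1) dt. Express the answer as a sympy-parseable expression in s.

6**(-s - 3/2)*(108*2**(s + 3/2)*(s - 3/2)*(s + 3/2)**2*(s + 7/2)*(-2*s + (s + 3/2)**2 - 2)*uppergamma(s + 3/2, 3/2) - 108*2**(s + 3/2)*(s - 3/2)*(s + 3/2)**2*(s + 7/2)*(-2*s + (s + 3/2)**2 - 2)*uppergamma(s + 3/2, 3) - 108*2**(s + 3/2)*(s - 3/2)*(s + 3/2)**2*(s + 7/2) + 108*2**(s + 3/2)*(s - 3/2)*(s + 7/2)*(-2*s + (s + 3/2)**2 - 2) - 108*3**(s + 3/2)*(s - 3/2)*(s + 3/2)*(s + 7/2)*(-2*s + (s + 3/2)**2 - 2)*log(2) + 108*3**(s + 3/2)*(s - 3/2)*(s + 3/2)*(s + 7/2)*(-2*s + (s + 3/2)**2 - 2)*log(3) - 108*3**(s + 3/2)*(s - 3/2)*(s + 7/2)*(-2*s + (s + 3/2)**2 - 2) - 4*6**(s + 3/2)*(s + 3/2)**2*(s + 7/2)*(-2*s + (s + 3/2)**2 - 2) + 216*(s - 3/2)*(s + 3/2)**3*(s + 7/2)*log(2) - 216*(s - 3/2)*(s + 3/2)**2*(s + 7/2)*log(2) + 216*(s - 3/2)*(s + 3/2)**2*(s + 7/2) + 27*(s - 3/2)*(s + 3/2)**2*(-2*s + (s + 3/2)**2 - 2))/(108*(s - 3/2)*(s + 3/2)**2*(s + 7/2)*(-2*s + (s + 3/2)**2 - 2))
  -7/2 < Re(s) < 3/2

strip the shared t-power: 9*t**(5/2) on [0, 1/6); log(3*t)/(3*sqrt(t)) on [1/6, 1/3); sqrt(t)*log(3*t) on [1/3, 1/2); …
undo the shared t-power: 9*t**2 on [0, 1/6); log(3*t)/(3*t) on [1/6, 1/3); log(3*t) on [1/3, 1/2); …
the common scale on t comes off first: t**2 on [0, 1/2); log(t)/t on [1/2, 1); log(t) on [1, 3/2); …
split f at 1/6, 1/3, 1/2, 1: ℳ[f](s) collects 5 kernel integrals
the [0, 1/6) slice contributes ∫ 9*t**(7/2)·t^(s-1) dt
the [1/6, 1/3) slice contributes ∫ sqrt(t)*log(3*t)/3·t^(s-1) dt
for t in [1/3, 1/2): the term is ∫ t**(3/2)*log(3*t)·t^(s-1)
∫ over [1/2, 1) of t**(3/2)*exp(-3*t)·t^(s-1) joins the sum
segment [1, ∞) carries 1/(27*t**(3/2)); integrate it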